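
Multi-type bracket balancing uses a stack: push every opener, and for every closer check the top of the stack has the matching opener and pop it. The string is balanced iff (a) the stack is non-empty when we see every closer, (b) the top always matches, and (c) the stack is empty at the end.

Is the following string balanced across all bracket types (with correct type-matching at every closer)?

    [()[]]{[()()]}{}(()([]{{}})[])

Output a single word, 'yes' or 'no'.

Answer: yes

Derivation:
pos 0: push '['; stack = [
pos 1: push '('; stack = [(
pos 2: ')' matches '('; pop; stack = [
pos 3: push '['; stack = [[
pos 4: ']' matches '['; pop; stack = [
pos 5: ']' matches '['; pop; stack = (empty)
pos 6: push '{'; stack = {
pos 7: push '['; stack = {[
pos 8: push '('; stack = {[(
pos 9: ')' matches '('; pop; stack = {[
pos 10: push '('; stack = {[(
pos 11: ')' matches '('; pop; stack = {[
pos 12: ']' matches '['; pop; stack = {
pos 13: '}' matches '{'; pop; stack = (empty)
pos 14: push '{'; stack = {
pos 15: '}' matches '{'; pop; stack = (empty)
pos 16: push '('; stack = (
pos 17: push '('; stack = ((
pos 18: ')' matches '('; pop; stack = (
pos 19: push '('; stack = ((
pos 20: push '['; stack = (([
pos 21: ']' matches '['; pop; stack = ((
pos 22: push '{'; stack = (({
pos 23: push '{'; stack = (({{
pos 24: '}' matches '{'; pop; stack = (({
pos 25: '}' matches '{'; pop; stack = ((
pos 26: ')' matches '('; pop; stack = (
pos 27: push '['; stack = ([
pos 28: ']' matches '['; pop; stack = (
pos 29: ')' matches '('; pop; stack = (empty)
end: stack empty → VALID
Verdict: properly nested → yes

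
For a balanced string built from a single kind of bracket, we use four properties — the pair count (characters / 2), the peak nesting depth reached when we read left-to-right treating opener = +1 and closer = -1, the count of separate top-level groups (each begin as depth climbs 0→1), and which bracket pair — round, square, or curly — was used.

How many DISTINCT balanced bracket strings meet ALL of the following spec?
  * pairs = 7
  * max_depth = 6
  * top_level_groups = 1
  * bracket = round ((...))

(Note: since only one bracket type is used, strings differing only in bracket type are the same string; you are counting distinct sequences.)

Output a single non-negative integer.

Spec: pairs=7 depth=6 groups=1
Count(depth <= 6) = 131
Count(depth <= 5) = 122
Count(depth == 6) = 131 - 122 = 9

Answer: 9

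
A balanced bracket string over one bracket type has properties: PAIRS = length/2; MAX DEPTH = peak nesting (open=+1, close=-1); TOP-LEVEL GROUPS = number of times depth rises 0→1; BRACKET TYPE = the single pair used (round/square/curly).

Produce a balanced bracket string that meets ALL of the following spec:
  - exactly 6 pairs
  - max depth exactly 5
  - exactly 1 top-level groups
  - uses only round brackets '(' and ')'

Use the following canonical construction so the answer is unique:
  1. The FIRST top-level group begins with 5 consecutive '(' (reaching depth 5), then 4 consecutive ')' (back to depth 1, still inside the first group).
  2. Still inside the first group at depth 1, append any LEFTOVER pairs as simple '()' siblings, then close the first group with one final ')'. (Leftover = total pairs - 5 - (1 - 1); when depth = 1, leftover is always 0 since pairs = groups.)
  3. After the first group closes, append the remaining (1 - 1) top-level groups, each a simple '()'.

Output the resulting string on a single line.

Answer: ((((())))())

Derivation:
Spec: pairs=6 depth=5 groups=1
Leftover pairs = 6 - 5 - (1-1) = 1
First group: deep chain of depth 5 + 1 sibling pairs
Remaining 0 groups: simple '()' each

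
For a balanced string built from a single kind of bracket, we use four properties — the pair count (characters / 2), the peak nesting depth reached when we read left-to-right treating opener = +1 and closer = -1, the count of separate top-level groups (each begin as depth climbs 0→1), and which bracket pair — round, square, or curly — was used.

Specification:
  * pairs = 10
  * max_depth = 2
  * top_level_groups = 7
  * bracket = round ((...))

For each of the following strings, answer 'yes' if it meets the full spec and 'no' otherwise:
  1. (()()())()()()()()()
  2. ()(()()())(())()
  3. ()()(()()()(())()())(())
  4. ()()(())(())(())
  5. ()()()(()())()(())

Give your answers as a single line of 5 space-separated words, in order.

String 1 '(()()())()()()()()()': depth seq [1 2 1 2 1 2 1 0 1 0 1 0 1 0 1 0 1 0 1 0]
  -> pairs=10 depth=2 groups=7 -> yes
String 2 '()(()()())(())()': depth seq [1 0 1 2 1 2 1 2 1 0 1 2 1 0 1 0]
  -> pairs=8 depth=2 groups=4 -> no
String 3 '()()(()()()(())()())(())': depth seq [1 0 1 0 1 2 1 2 1 2 1 2 3 2 1 2 1 2 1 0 1 2 1 0]
  -> pairs=12 depth=3 groups=4 -> no
String 4 '()()(())(())(())': depth seq [1 0 1 0 1 2 1 0 1 2 1 0 1 2 1 0]
  -> pairs=8 depth=2 groups=5 -> no
String 5 '()()()(()())()(())': depth seq [1 0 1 0 1 0 1 2 1 2 1 0 1 0 1 2 1 0]
  -> pairs=9 depth=2 groups=6 -> no

Answer: yes no no no no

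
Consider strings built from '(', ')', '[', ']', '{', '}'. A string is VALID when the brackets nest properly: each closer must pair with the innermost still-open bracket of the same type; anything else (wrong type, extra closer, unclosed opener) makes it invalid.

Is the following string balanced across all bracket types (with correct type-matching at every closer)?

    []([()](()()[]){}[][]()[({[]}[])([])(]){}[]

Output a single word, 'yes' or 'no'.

pos 0: push '['; stack = [
pos 1: ']' matches '['; pop; stack = (empty)
pos 2: push '('; stack = (
pos 3: push '['; stack = ([
pos 4: push '('; stack = ([(
pos 5: ')' matches '('; pop; stack = ([
pos 6: ']' matches '['; pop; stack = (
pos 7: push '('; stack = ((
pos 8: push '('; stack = (((
pos 9: ')' matches '('; pop; stack = ((
pos 10: push '('; stack = (((
pos 11: ')' matches '('; pop; stack = ((
pos 12: push '['; stack = (([
pos 13: ']' matches '['; pop; stack = ((
pos 14: ')' matches '('; pop; stack = (
pos 15: push '{'; stack = ({
pos 16: '}' matches '{'; pop; stack = (
pos 17: push '['; stack = ([
pos 18: ']' matches '['; pop; stack = (
pos 19: push '['; stack = ([
pos 20: ']' matches '['; pop; stack = (
pos 21: push '('; stack = ((
pos 22: ')' matches '('; pop; stack = (
pos 23: push '['; stack = ([
pos 24: push '('; stack = ([(
pos 25: push '{'; stack = ([({
pos 26: push '['; stack = ([({[
pos 27: ']' matches '['; pop; stack = ([({
pos 28: '}' matches '{'; pop; stack = ([(
pos 29: push '['; stack = ([([
pos 30: ']' matches '['; pop; stack = ([(
pos 31: ')' matches '('; pop; stack = ([
pos 32: push '('; stack = ([(
pos 33: push '['; stack = ([([
pos 34: ']' matches '['; pop; stack = ([(
pos 35: ')' matches '('; pop; stack = ([
pos 36: push '('; stack = ([(
pos 37: saw closer ']' but top of stack is '(' (expected ')') → INVALID
Verdict: type mismatch at position 37: ']' closes '(' → no

Answer: no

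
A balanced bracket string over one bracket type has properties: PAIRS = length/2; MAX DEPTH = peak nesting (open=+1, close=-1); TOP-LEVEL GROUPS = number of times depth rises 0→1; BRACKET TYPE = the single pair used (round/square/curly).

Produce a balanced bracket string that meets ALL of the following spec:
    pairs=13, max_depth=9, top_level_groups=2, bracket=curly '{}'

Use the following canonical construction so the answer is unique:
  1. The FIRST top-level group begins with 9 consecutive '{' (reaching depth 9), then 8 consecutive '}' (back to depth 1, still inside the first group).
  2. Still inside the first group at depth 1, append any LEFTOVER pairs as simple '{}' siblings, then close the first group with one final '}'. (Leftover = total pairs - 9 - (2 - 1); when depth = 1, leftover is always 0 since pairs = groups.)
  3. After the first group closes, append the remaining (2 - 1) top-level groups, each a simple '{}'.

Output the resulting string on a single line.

Answer: {{{{{{{{{}}}}}}}}{}{}{}}{}

Derivation:
Spec: pairs=13 depth=9 groups=2
Leftover pairs = 13 - 9 - (2-1) = 3
First group: deep chain of depth 9 + 3 sibling pairs
Remaining 1 groups: simple '{}' each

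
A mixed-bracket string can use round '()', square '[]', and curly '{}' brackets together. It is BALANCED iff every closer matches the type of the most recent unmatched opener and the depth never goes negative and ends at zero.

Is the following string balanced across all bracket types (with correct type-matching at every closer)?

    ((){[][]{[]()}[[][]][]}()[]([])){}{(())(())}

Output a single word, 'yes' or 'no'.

Answer: yes

Derivation:
pos 0: push '('; stack = (
pos 1: push '('; stack = ((
pos 2: ')' matches '('; pop; stack = (
pos 3: push '{'; stack = ({
pos 4: push '['; stack = ({[
pos 5: ']' matches '['; pop; stack = ({
pos 6: push '['; stack = ({[
pos 7: ']' matches '['; pop; stack = ({
pos 8: push '{'; stack = ({{
pos 9: push '['; stack = ({{[
pos 10: ']' matches '['; pop; stack = ({{
pos 11: push '('; stack = ({{(
pos 12: ')' matches '('; pop; stack = ({{
pos 13: '}' matches '{'; pop; stack = ({
pos 14: push '['; stack = ({[
pos 15: push '['; stack = ({[[
pos 16: ']' matches '['; pop; stack = ({[
pos 17: push '['; stack = ({[[
pos 18: ']' matches '['; pop; stack = ({[
pos 19: ']' matches '['; pop; stack = ({
pos 20: push '['; stack = ({[
pos 21: ']' matches '['; pop; stack = ({
pos 22: '}' matches '{'; pop; stack = (
pos 23: push '('; stack = ((
pos 24: ')' matches '('; pop; stack = (
pos 25: push '['; stack = ([
pos 26: ']' matches '['; pop; stack = (
pos 27: push '('; stack = ((
pos 28: push '['; stack = (([
pos 29: ']' matches '['; pop; stack = ((
pos 30: ')' matches '('; pop; stack = (
pos 31: ')' matches '('; pop; stack = (empty)
pos 32: push '{'; stack = {
pos 33: '}' matches '{'; pop; stack = (empty)
pos 34: push '{'; stack = {
pos 35: push '('; stack = {(
pos 36: push '('; stack = {((
pos 37: ')' matches '('; pop; stack = {(
pos 38: ')' matches '('; pop; stack = {
pos 39: push '('; stack = {(
pos 40: push '('; stack = {((
pos 41: ')' matches '('; pop; stack = {(
pos 42: ')' matches '('; pop; stack = {
pos 43: '}' matches '{'; pop; stack = (empty)
end: stack empty → VALID
Verdict: properly nested → yes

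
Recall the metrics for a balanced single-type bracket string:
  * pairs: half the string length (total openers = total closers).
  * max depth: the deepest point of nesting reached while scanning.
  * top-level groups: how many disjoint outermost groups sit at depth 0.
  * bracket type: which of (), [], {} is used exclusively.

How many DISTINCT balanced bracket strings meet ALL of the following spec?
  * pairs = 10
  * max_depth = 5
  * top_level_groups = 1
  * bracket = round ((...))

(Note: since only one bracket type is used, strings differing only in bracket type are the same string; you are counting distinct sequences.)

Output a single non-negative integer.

Spec: pairs=10 depth=5 groups=1
Count(depth <= 5) = 3281
Count(depth <= 4) = 1597
Count(depth == 5) = 3281 - 1597 = 1684

Answer: 1684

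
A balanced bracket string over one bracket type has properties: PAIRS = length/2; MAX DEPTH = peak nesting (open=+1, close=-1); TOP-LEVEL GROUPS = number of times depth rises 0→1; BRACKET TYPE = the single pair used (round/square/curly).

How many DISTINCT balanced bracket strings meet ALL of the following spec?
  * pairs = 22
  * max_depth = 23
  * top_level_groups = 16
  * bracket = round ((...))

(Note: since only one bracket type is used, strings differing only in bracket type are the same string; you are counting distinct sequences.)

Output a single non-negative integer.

Answer: 0

Derivation:
Spec: pairs=22 depth=23 groups=16
Count(depth <= 23) = 215280
Count(depth <= 22) = 215280
Count(depth == 23) = 215280 - 215280 = 0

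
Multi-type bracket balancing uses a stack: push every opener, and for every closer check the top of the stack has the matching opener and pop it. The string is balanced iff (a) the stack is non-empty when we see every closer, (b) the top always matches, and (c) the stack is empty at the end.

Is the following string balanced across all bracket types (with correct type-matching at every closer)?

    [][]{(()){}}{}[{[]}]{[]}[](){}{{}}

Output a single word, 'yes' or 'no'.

pos 0: push '['; stack = [
pos 1: ']' matches '['; pop; stack = (empty)
pos 2: push '['; stack = [
pos 3: ']' matches '['; pop; stack = (empty)
pos 4: push '{'; stack = {
pos 5: push '('; stack = {(
pos 6: push '('; stack = {((
pos 7: ')' matches '('; pop; stack = {(
pos 8: ')' matches '('; pop; stack = {
pos 9: push '{'; stack = {{
pos 10: '}' matches '{'; pop; stack = {
pos 11: '}' matches '{'; pop; stack = (empty)
pos 12: push '{'; stack = {
pos 13: '}' matches '{'; pop; stack = (empty)
pos 14: push '['; stack = [
pos 15: push '{'; stack = [{
pos 16: push '['; stack = [{[
pos 17: ']' matches '['; pop; stack = [{
pos 18: '}' matches '{'; pop; stack = [
pos 19: ']' matches '['; pop; stack = (empty)
pos 20: push '{'; stack = {
pos 21: push '['; stack = {[
pos 22: ']' matches '['; pop; stack = {
pos 23: '}' matches '{'; pop; stack = (empty)
pos 24: push '['; stack = [
pos 25: ']' matches '['; pop; stack = (empty)
pos 26: push '('; stack = (
pos 27: ')' matches '('; pop; stack = (empty)
pos 28: push '{'; stack = {
pos 29: '}' matches '{'; pop; stack = (empty)
pos 30: push '{'; stack = {
pos 31: push '{'; stack = {{
pos 32: '}' matches '{'; pop; stack = {
pos 33: '}' matches '{'; pop; stack = (empty)
end: stack empty → VALID
Verdict: properly nested → yes

Answer: yes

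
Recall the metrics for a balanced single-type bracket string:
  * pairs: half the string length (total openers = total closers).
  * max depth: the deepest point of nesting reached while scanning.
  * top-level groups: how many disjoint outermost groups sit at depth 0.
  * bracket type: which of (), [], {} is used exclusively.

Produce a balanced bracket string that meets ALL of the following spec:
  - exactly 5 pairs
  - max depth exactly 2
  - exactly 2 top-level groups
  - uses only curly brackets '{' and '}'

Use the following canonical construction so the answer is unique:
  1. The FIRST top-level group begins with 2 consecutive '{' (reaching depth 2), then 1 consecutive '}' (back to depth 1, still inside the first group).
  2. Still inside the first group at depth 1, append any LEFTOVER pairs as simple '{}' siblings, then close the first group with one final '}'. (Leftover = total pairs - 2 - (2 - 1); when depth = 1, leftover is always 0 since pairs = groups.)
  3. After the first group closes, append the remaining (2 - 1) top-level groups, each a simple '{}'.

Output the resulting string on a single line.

Answer: {{}{}{}}{}

Derivation:
Spec: pairs=5 depth=2 groups=2
Leftover pairs = 5 - 2 - (2-1) = 2
First group: deep chain of depth 2 + 2 sibling pairs
Remaining 1 groups: simple '{}' each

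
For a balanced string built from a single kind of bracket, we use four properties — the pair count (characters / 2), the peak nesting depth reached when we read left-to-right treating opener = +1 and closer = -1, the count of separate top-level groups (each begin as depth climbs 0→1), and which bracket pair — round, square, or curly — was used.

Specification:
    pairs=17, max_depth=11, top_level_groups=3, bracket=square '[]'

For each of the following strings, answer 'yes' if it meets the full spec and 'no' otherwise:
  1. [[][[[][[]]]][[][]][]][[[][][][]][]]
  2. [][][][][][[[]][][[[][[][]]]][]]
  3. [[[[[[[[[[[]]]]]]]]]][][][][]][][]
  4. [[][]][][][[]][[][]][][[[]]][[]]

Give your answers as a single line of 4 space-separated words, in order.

Answer: no no yes no

Derivation:
String 1 '[[][[[][[]]]][[][]][]][[[][][][]][]]': depth seq [1 2 1 2 3 4 3 4 5 4 3 2 1 2 3 2 3 2 1 2 1 0 1 2 3 2 3 2 3 2 3 2 1 2 1 0]
  -> pairs=18 depth=5 groups=2 -> no
String 2 '[][][][][][[[]][][[[][[][]]]][]]': depth seq [1 0 1 0 1 0 1 0 1 0 1 2 3 2 1 2 1 2 3 4 3 4 5 4 5 4 3 2 1 2 1 0]
  -> pairs=16 depth=5 groups=6 -> no
String 3 '[[[[[[[[[[[]]]]]]]]]][][][][]][][]': depth seq [1 2 3 4 5 6 7 8 9 10 11 10 9 8 7 6 5 4 3 2 1 2 1 2 1 2 1 2 1 0 1 0 1 0]
  -> pairs=17 depth=11 groups=3 -> yes
String 4 '[[][]][][][[]][[][]][][[[]]][[]]': depth seq [1 2 1 2 1 0 1 0 1 0 1 2 1 0 1 2 1 2 1 0 1 0 1 2 3 2 1 0 1 2 1 0]
  -> pairs=16 depth=3 groups=8 -> no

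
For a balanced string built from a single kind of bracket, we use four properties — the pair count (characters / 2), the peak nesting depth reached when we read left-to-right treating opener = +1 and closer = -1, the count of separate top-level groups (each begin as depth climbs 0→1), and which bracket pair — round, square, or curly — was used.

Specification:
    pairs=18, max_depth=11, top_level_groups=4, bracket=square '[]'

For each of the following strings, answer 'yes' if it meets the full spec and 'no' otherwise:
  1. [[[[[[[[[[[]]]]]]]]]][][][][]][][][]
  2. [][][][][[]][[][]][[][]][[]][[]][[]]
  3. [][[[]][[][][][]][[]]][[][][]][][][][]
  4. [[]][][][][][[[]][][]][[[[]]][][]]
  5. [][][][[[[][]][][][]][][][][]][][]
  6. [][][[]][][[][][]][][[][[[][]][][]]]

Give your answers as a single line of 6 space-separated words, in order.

String 1 '[[[[[[[[[[[]]]]]]]]]][][][][]][][][]': depth seq [1 2 3 4 5 6 7 8 9 10 11 10 9 8 7 6 5 4 3 2 1 2 1 2 1 2 1 2 1 0 1 0 1 0 1 0]
  -> pairs=18 depth=11 groups=4 -> yes
String 2 '[][][][][[]][[][]][[][]][[]][[]][[]]': depth seq [1 0 1 0 1 0 1 0 1 2 1 0 1 2 1 2 1 0 1 2 1 2 1 0 1 2 1 0 1 2 1 0 1 2 1 0]
  -> pairs=18 depth=2 groups=10 -> no
String 3 '[][[[]][[][][][]][[]]][[][][]][][][][]': depth seq [1 0 1 2 3 2 1 2 3 2 3 2 3 2 3 2 1 2 3 2 1 0 1 2 1 2 1 2 1 0 1 0 1 0 1 0 1 0]
  -> pairs=19 depth=3 groups=7 -> no
String 4 '[[]][][][][][[[]][][]][[[[]]][][]]': depth seq [1 2 1 0 1 0 1 0 1 0 1 0 1 2 3 2 1 2 1 2 1 0 1 2 3 4 3 2 1 2 1 2 1 0]
  -> pairs=17 depth=4 groups=7 -> no
String 5 '[][][][[[[][]][][][]][][][][]][][]': depth seq [1 0 1 0 1 0 1 2 3 4 3 4 3 2 3 2 3 2 3 2 1 2 1 2 1 2 1 2 1 0 1 0 1 0]
  -> pairs=17 depth=4 groups=6 -> no
String 6 '[][][[]][][[][][]][][[][[[][]][][]]]': depth seq [1 0 1 0 1 2 1 0 1 0 1 2 1 2 1 2 1 0 1 0 1 2 1 2 3 4 3 4 3 2 3 2 3 2 1 0]
  -> pairs=18 depth=4 groups=7 -> no

Answer: yes no no no no no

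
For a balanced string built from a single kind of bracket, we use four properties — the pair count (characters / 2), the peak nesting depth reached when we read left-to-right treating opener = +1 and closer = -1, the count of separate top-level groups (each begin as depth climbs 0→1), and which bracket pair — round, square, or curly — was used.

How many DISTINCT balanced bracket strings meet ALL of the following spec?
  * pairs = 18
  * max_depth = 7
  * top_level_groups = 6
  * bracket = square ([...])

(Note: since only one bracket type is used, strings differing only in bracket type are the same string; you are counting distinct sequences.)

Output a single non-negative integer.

Answer: 1118109

Derivation:
Spec: pairs=18 depth=7 groups=6
Count(depth <= 7) = 16849203
Count(depth <= 6) = 15731094
Count(depth == 7) = 16849203 - 15731094 = 1118109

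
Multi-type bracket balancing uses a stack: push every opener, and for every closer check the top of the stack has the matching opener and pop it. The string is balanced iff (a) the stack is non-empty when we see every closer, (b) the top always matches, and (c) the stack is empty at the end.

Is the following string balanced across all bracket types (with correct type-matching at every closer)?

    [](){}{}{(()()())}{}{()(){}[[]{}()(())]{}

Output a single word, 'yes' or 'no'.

pos 0: push '['; stack = [
pos 1: ']' matches '['; pop; stack = (empty)
pos 2: push '('; stack = (
pos 3: ')' matches '('; pop; stack = (empty)
pos 4: push '{'; stack = {
pos 5: '}' matches '{'; pop; stack = (empty)
pos 6: push '{'; stack = {
pos 7: '}' matches '{'; pop; stack = (empty)
pos 8: push '{'; stack = {
pos 9: push '('; stack = {(
pos 10: push '('; stack = {((
pos 11: ')' matches '('; pop; stack = {(
pos 12: push '('; stack = {((
pos 13: ')' matches '('; pop; stack = {(
pos 14: push '('; stack = {((
pos 15: ')' matches '('; pop; stack = {(
pos 16: ')' matches '('; pop; stack = {
pos 17: '}' matches '{'; pop; stack = (empty)
pos 18: push '{'; stack = {
pos 19: '}' matches '{'; pop; stack = (empty)
pos 20: push '{'; stack = {
pos 21: push '('; stack = {(
pos 22: ')' matches '('; pop; stack = {
pos 23: push '('; stack = {(
pos 24: ')' matches '('; pop; stack = {
pos 25: push '{'; stack = {{
pos 26: '}' matches '{'; pop; stack = {
pos 27: push '['; stack = {[
pos 28: push '['; stack = {[[
pos 29: ']' matches '['; pop; stack = {[
pos 30: push '{'; stack = {[{
pos 31: '}' matches '{'; pop; stack = {[
pos 32: push '('; stack = {[(
pos 33: ')' matches '('; pop; stack = {[
pos 34: push '('; stack = {[(
pos 35: push '('; stack = {[((
pos 36: ')' matches '('; pop; stack = {[(
pos 37: ')' matches '('; pop; stack = {[
pos 38: ']' matches '['; pop; stack = {
pos 39: push '{'; stack = {{
pos 40: '}' matches '{'; pop; stack = {
end: stack still non-empty ({) → INVALID
Verdict: unclosed openers at end: { → no

Answer: no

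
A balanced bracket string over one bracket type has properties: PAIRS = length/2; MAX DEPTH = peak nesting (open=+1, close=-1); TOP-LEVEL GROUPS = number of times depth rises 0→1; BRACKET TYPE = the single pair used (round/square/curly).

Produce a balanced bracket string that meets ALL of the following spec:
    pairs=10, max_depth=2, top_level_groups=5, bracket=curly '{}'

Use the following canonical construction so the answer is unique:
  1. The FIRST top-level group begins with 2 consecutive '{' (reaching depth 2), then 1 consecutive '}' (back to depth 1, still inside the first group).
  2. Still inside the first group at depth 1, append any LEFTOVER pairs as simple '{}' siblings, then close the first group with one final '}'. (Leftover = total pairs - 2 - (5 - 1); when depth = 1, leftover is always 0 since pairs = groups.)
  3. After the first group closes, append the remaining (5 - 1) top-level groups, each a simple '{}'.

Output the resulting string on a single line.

Answer: {{}{}{}{}{}}{}{}{}{}

Derivation:
Spec: pairs=10 depth=2 groups=5
Leftover pairs = 10 - 2 - (5-1) = 4
First group: deep chain of depth 2 + 4 sibling pairs
Remaining 4 groups: simple '{}' each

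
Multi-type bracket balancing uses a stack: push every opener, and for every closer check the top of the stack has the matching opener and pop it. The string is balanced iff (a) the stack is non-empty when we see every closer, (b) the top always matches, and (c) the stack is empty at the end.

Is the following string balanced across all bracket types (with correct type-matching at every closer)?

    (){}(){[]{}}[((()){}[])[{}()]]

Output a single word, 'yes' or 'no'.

pos 0: push '('; stack = (
pos 1: ')' matches '('; pop; stack = (empty)
pos 2: push '{'; stack = {
pos 3: '}' matches '{'; pop; stack = (empty)
pos 4: push '('; stack = (
pos 5: ')' matches '('; pop; stack = (empty)
pos 6: push '{'; stack = {
pos 7: push '['; stack = {[
pos 8: ']' matches '['; pop; stack = {
pos 9: push '{'; stack = {{
pos 10: '}' matches '{'; pop; stack = {
pos 11: '}' matches '{'; pop; stack = (empty)
pos 12: push '['; stack = [
pos 13: push '('; stack = [(
pos 14: push '('; stack = [((
pos 15: push '('; stack = [(((
pos 16: ')' matches '('; pop; stack = [((
pos 17: ')' matches '('; pop; stack = [(
pos 18: push '{'; stack = [({
pos 19: '}' matches '{'; pop; stack = [(
pos 20: push '['; stack = [([
pos 21: ']' matches '['; pop; stack = [(
pos 22: ')' matches '('; pop; stack = [
pos 23: push '['; stack = [[
pos 24: push '{'; stack = [[{
pos 25: '}' matches '{'; pop; stack = [[
pos 26: push '('; stack = [[(
pos 27: ')' matches '('; pop; stack = [[
pos 28: ']' matches '['; pop; stack = [
pos 29: ']' matches '['; pop; stack = (empty)
end: stack empty → VALID
Verdict: properly nested → yes

Answer: yes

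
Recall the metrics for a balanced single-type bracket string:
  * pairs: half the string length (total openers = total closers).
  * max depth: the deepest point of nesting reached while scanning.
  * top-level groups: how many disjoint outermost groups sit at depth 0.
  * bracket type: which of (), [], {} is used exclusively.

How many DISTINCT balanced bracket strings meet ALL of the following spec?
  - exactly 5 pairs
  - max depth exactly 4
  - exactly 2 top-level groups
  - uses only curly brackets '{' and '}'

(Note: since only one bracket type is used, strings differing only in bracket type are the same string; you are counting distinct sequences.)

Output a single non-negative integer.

Spec: pairs=5 depth=4 groups=2
Count(depth <= 4) = 14
Count(depth <= 3) = 12
Count(depth == 4) = 14 - 12 = 2

Answer: 2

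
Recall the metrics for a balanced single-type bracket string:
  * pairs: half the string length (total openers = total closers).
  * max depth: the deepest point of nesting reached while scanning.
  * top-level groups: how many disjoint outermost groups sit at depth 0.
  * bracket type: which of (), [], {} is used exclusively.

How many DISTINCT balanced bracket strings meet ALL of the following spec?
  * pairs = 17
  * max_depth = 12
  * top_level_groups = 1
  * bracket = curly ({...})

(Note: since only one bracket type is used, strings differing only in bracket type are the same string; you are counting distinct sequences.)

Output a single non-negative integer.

Spec: pairs=17 depth=12 groups=1
Count(depth <= 12) = 35331134
Count(depth <= 11) = 35223254
Count(depth == 12) = 35331134 - 35223254 = 107880

Answer: 107880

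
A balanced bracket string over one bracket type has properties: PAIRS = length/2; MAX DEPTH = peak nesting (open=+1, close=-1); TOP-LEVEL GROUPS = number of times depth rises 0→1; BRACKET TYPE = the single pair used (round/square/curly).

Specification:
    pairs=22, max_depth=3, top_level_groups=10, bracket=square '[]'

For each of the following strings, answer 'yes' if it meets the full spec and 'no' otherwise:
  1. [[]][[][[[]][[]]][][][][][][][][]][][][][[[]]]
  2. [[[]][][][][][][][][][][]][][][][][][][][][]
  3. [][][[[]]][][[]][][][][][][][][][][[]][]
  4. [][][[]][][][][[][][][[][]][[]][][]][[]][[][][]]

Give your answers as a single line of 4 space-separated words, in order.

String 1 '[[]][[][[[]][[]]][][][][][][][][]][][][][[[]]]': depth seq [1 2 1 0 1 2 1 2 3 4 3 2 3 4 3 2 1 2 1 2 1 2 1 2 1 2 1 2 1 2 1 2 1 0 1 0 1 0 1 0 1 2 3 2 1 0]
  -> pairs=23 depth=4 groups=6 -> no
String 2 '[[[]][][][][][][][][][][]][][][][][][][][][]': depth seq [1 2 3 2 1 2 1 2 1 2 1 2 1 2 1 2 1 2 1 2 1 2 1 2 1 0 1 0 1 0 1 0 1 0 1 0 1 0 1 0 1 0 1 0]
  -> pairs=22 depth=3 groups=10 -> yes
String 3 '[][][[[]]][][[]][][][][][][][][][][[]][]': depth seq [1 0 1 0 1 2 3 2 1 0 1 0 1 2 1 0 1 0 1 0 1 0 1 0 1 0 1 0 1 0 1 0 1 0 1 2 1 0 1 0]
  -> pairs=20 depth=3 groups=16 -> no
String 4 '[][][[]][][][][[][][][[][]][[]][][]][[]][[][][]]': depth seq [1 0 1 0 1 2 1 0 1 0 1 0 1 0 1 2 1 2 1 2 1 2 3 2 3 2 1 2 3 2 1 2 1 2 1 0 1 2 1 0 1 2 1 2 1 2 1 0]
  -> pairs=24 depth=3 groups=9 -> no

Answer: no yes no no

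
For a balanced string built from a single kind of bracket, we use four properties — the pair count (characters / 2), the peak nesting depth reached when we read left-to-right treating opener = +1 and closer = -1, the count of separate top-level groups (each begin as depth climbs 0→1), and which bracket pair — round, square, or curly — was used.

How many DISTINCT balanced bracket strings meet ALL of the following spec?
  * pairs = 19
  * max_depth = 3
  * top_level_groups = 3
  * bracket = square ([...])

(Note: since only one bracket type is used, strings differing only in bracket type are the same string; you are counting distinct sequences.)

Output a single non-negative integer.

Answer: 1695591

Derivation:
Spec: pairs=19 depth=3 groups=3
Count(depth <= 3) = 1695744
Count(depth <= 2) = 153
Count(depth == 3) = 1695744 - 153 = 1695591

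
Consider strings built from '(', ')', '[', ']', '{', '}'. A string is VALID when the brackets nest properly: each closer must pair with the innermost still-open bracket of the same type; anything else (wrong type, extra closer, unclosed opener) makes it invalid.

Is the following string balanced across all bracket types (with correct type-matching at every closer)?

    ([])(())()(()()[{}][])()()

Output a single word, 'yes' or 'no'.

pos 0: push '('; stack = (
pos 1: push '['; stack = ([
pos 2: ']' matches '['; pop; stack = (
pos 3: ')' matches '('; pop; stack = (empty)
pos 4: push '('; stack = (
pos 5: push '('; stack = ((
pos 6: ')' matches '('; pop; stack = (
pos 7: ')' matches '('; pop; stack = (empty)
pos 8: push '('; stack = (
pos 9: ')' matches '('; pop; stack = (empty)
pos 10: push '('; stack = (
pos 11: push '('; stack = ((
pos 12: ')' matches '('; pop; stack = (
pos 13: push '('; stack = ((
pos 14: ')' matches '('; pop; stack = (
pos 15: push '['; stack = ([
pos 16: push '{'; stack = ([{
pos 17: '}' matches '{'; pop; stack = ([
pos 18: ']' matches '['; pop; stack = (
pos 19: push '['; stack = ([
pos 20: ']' matches '['; pop; stack = (
pos 21: ')' matches '('; pop; stack = (empty)
pos 22: push '('; stack = (
pos 23: ')' matches '('; pop; stack = (empty)
pos 24: push '('; stack = (
pos 25: ')' matches '('; pop; stack = (empty)
end: stack empty → VALID
Verdict: properly nested → yes

Answer: yes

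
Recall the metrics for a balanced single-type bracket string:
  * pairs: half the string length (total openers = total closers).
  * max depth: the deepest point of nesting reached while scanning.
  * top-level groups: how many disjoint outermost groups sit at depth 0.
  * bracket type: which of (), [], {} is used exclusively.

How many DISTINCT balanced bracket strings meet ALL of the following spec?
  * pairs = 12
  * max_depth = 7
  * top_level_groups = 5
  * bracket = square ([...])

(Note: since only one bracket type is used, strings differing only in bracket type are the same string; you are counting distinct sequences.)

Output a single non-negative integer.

Answer: 75

Derivation:
Spec: pairs=12 depth=7 groups=5
Count(depth <= 7) = 13255
Count(depth <= 6) = 13180
Count(depth == 7) = 13255 - 13180 = 75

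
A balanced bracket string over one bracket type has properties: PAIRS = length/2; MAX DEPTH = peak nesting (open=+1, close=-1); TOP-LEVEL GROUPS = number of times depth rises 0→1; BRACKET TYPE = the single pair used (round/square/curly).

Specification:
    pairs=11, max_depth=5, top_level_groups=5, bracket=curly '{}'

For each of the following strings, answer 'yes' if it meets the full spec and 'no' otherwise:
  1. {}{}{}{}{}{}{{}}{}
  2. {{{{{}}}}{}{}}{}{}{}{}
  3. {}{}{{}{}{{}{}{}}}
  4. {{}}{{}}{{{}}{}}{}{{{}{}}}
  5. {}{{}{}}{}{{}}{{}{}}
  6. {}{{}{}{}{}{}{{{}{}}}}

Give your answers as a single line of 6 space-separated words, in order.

String 1 '{}{}{}{}{}{}{{}}{}': depth seq [1 0 1 0 1 0 1 0 1 0 1 0 1 2 1 0 1 0]
  -> pairs=9 depth=2 groups=8 -> no
String 2 '{{{{{}}}}{}{}}{}{}{}{}': depth seq [1 2 3 4 5 4 3 2 1 2 1 2 1 0 1 0 1 0 1 0 1 0]
  -> pairs=11 depth=5 groups=5 -> yes
String 3 '{}{}{{}{}{{}{}{}}}': depth seq [1 0 1 0 1 2 1 2 1 2 3 2 3 2 3 2 1 0]
  -> pairs=9 depth=3 groups=3 -> no
String 4 '{{}}{{}}{{{}}{}}{}{{{}{}}}': depth seq [1 2 1 0 1 2 1 0 1 2 3 2 1 2 1 0 1 0 1 2 3 2 3 2 1 0]
  -> pairs=13 depth=3 groups=5 -> no
String 5 '{}{{}{}}{}{{}}{{}{}}': depth seq [1 0 1 2 1 2 1 0 1 0 1 2 1 0 1 2 1 2 1 0]
  -> pairs=10 depth=2 groups=5 -> no
String 6 '{}{{}{}{}{}{}{{{}{}}}}': depth seq [1 0 1 2 1 2 1 2 1 2 1 2 1 2 3 4 3 4 3 2 1 0]
  -> pairs=11 depth=4 groups=2 -> no

Answer: no yes no no no no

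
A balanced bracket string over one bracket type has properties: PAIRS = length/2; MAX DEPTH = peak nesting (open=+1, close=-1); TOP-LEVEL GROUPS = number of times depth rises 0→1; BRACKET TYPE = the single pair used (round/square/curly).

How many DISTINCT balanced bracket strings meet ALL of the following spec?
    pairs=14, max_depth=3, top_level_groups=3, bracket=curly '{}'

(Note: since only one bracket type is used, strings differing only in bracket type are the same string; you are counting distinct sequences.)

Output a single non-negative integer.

Spec: pairs=14 depth=3 groups=3
Count(depth <= 3) = 29952
Count(depth <= 2) = 78
Count(depth == 3) = 29952 - 78 = 29874

Answer: 29874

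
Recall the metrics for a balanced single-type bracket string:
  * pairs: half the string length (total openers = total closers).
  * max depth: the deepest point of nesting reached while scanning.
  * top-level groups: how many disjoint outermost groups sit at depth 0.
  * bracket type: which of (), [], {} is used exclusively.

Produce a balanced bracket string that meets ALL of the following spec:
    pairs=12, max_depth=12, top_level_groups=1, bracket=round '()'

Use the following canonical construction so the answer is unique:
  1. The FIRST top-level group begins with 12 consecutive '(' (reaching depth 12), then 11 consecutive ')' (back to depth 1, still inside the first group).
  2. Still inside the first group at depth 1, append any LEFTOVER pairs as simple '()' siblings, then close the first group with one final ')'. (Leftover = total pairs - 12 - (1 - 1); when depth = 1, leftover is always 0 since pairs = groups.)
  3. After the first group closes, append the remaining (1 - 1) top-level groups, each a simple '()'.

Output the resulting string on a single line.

Answer: (((((((((((())))))))))))

Derivation:
Spec: pairs=12 depth=12 groups=1
Leftover pairs = 12 - 12 - (1-1) = 0
First group: deep chain of depth 12 + 0 sibling pairs
Remaining 0 groups: simple '()' each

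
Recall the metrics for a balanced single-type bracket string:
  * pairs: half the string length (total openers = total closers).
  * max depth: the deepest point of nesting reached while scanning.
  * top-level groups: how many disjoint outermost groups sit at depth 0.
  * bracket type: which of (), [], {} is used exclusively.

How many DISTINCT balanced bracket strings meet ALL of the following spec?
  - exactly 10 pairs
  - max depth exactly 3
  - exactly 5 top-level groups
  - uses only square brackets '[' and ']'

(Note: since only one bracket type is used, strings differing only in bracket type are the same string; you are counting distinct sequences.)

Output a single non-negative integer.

Answer: 555

Derivation:
Spec: pairs=10 depth=3 groups=5
Count(depth <= 3) = 681
Count(depth <= 2) = 126
Count(depth == 3) = 681 - 126 = 555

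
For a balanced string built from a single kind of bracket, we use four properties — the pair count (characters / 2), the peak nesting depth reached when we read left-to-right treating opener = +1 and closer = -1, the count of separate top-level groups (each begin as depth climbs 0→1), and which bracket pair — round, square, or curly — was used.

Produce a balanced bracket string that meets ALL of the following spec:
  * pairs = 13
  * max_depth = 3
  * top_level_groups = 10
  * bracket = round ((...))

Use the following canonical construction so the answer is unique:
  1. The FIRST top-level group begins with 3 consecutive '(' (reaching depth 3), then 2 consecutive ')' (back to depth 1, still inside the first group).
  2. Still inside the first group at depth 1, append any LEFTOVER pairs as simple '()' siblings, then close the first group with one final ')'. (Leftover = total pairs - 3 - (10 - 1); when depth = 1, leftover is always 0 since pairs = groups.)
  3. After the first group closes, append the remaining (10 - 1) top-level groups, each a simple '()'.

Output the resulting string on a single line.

Answer: ((())())()()()()()()()()()

Derivation:
Spec: pairs=13 depth=3 groups=10
Leftover pairs = 13 - 3 - (10-1) = 1
First group: deep chain of depth 3 + 1 sibling pairs
Remaining 9 groups: simple '()' each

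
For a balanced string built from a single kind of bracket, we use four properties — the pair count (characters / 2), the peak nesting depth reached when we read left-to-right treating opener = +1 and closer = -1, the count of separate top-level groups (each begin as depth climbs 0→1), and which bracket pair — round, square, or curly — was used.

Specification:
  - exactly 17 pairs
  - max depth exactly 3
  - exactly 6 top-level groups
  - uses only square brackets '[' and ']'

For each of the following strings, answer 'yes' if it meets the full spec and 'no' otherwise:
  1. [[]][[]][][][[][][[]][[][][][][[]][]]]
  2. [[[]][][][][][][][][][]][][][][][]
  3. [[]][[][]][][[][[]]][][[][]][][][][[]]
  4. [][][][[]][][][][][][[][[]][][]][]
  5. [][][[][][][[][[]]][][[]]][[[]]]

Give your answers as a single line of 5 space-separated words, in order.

String 1 '[[]][[]][][][[][][[]][[][][][][[]][]]]': depth seq [1 2 1 0 1 2 1 0 1 0 1 0 1 2 1 2 1 2 3 2 1 2 3 2 3 2 3 2 3 2 3 4 3 2 3 2 1 0]
  -> pairs=19 depth=4 groups=5 -> no
String 2 '[[[]][][][][][][][][][]][][][][][]': depth seq [1 2 3 2 1 2 1 2 1 2 1 2 1 2 1 2 1 2 1 2 1 2 1 0 1 0 1 0 1 0 1 0 1 0]
  -> pairs=17 depth=3 groups=6 -> yes
String 3 '[[]][[][]][][[][[]]][][[][]][][][][[]]': depth seq [1 2 1 0 1 2 1 2 1 0 1 0 1 2 1 2 3 2 1 0 1 0 1 2 1 2 1 0 1 0 1 0 1 0 1 2 1 0]
  -> pairs=19 depth=3 groups=10 -> no
String 4 '[][][][[]][][][][][][[][[]][][]][]': depth seq [1 0 1 0 1 0 1 2 1 0 1 0 1 0 1 0 1 0 1 0 1 2 1 2 3 2 1 2 1 2 1 0 1 0]
  -> pairs=17 depth=3 groups=11 -> no
String 5 '[][][[][][][[][[]]][][[]]][[[]]]': depth seq [1 0 1 0 1 2 1 2 1 2 1 2 3 2 3 4 3 2 1 2 1 2 3 2 1 0 1 2 3 2 1 0]
  -> pairs=16 depth=4 groups=4 -> no

Answer: no yes no no no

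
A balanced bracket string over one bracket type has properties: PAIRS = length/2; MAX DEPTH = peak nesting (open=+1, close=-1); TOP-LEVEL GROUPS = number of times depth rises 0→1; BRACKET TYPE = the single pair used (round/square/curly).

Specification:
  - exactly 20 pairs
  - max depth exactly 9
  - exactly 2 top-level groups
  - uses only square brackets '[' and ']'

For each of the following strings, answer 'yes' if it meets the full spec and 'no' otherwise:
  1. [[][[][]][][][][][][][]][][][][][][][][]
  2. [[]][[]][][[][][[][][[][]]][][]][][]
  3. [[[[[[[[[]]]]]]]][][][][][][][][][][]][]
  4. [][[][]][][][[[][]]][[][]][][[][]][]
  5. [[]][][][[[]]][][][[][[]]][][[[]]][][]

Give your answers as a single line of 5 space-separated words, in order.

Answer: no no yes no no

Derivation:
String 1 '[[][[][]][][][][][][][]][][][][][][][][]': depth seq [1 2 1 2 3 2 3 2 1 2 1 2 1 2 1 2 1 2 1 2 1 2 1 0 1 0 1 0 1 0 1 0 1 0 1 0 1 0 1 0]
  -> pairs=20 depth=3 groups=9 -> no
String 2 '[[]][[]][][[][][[][][[][]]][][]][][]': depth seq [1 2 1 0 1 2 1 0 1 0 1 2 1 2 1 2 3 2 3 2 3 4 3 4 3 2 1 2 1 2 1 0 1 0 1 0]
  -> pairs=18 depth=4 groups=6 -> no
String 3 '[[[[[[[[[]]]]]]]][][][][][][][][][][]][]': depth seq [1 2 3 4 5 6 7 8 9 8 7 6 5 4 3 2 1 2 1 2 1 2 1 2 1 2 1 2 1 2 1 2 1 2 1 2 1 0 1 0]
  -> pairs=20 depth=9 groups=2 -> yes
String 4 '[][[][]][][][[[][]]][[][]][][[][]][]': depth seq [1 0 1 2 1 2 1 0 1 0 1 0 1 2 3 2 3 2 1 0 1 2 1 2 1 0 1 0 1 2 1 2 1 0 1 0]
  -> pairs=18 depth=3 groups=9 -> no
String 5 '[[]][][][[[]]][][][[][[]]][][[[]]][][]': depth seq [1 2 1 0 1 0 1 0 1 2 3 2 1 0 1 0 1 0 1 2 1 2 3 2 1 0 1 0 1 2 3 2 1 0 1 0 1 0]
  -> pairs=19 depth=3 groups=11 -> no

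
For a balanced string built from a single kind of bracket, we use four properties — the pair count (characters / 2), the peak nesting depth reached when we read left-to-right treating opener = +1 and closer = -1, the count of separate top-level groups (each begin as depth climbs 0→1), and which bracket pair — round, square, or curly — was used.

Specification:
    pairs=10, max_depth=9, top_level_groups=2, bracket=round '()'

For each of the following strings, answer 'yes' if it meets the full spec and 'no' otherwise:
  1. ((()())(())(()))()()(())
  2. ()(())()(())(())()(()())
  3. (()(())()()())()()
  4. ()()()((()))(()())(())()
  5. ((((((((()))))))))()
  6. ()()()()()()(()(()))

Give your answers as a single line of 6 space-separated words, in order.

Answer: no no no no yes no

Derivation:
String 1 '((()())(())(()))()()(())': depth seq [1 2 3 2 3 2 1 2 3 2 1 2 3 2 1 0 1 0 1 0 1 2 1 0]
  -> pairs=12 depth=3 groups=4 -> no
String 2 '()(())()(())(())()(()())': depth seq [1 0 1 2 1 0 1 0 1 2 1 0 1 2 1 0 1 0 1 2 1 2 1 0]
  -> pairs=12 depth=2 groups=7 -> no
String 3 '(()(())()()())()()': depth seq [1 2 1 2 3 2 1 2 1 2 1 2 1 0 1 0 1 0]
  -> pairs=9 depth=3 groups=3 -> no
String 4 '()()()((()))(()())(())()': depth seq [1 0 1 0 1 0 1 2 3 2 1 0 1 2 1 2 1 0 1 2 1 0 1 0]
  -> pairs=12 depth=3 groups=7 -> no
String 5 '((((((((()))))))))()': depth seq [1 2 3 4 5 6 7 8 9 8 7 6 5 4 3 2 1 0 1 0]
  -> pairs=10 depth=9 groups=2 -> yes
String 6 '()()()()()()(()(()))': depth seq [1 0 1 0 1 0 1 0 1 0 1 0 1 2 1 2 3 2 1 0]
  -> pairs=10 depth=3 groups=7 -> no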